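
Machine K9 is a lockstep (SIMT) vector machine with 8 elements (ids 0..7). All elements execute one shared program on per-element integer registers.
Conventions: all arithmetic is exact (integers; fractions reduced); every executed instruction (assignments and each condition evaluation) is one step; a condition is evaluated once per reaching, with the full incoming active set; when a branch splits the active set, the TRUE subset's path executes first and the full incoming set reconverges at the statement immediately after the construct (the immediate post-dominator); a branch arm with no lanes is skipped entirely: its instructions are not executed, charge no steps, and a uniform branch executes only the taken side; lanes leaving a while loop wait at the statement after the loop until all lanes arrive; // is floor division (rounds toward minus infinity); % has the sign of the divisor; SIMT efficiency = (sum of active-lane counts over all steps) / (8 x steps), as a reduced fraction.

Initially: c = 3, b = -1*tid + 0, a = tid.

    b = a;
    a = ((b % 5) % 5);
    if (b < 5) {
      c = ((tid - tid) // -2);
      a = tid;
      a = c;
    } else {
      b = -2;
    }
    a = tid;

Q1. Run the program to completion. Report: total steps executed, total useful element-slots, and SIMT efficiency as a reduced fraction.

Answer: 8 steps, 50 useful, 25/32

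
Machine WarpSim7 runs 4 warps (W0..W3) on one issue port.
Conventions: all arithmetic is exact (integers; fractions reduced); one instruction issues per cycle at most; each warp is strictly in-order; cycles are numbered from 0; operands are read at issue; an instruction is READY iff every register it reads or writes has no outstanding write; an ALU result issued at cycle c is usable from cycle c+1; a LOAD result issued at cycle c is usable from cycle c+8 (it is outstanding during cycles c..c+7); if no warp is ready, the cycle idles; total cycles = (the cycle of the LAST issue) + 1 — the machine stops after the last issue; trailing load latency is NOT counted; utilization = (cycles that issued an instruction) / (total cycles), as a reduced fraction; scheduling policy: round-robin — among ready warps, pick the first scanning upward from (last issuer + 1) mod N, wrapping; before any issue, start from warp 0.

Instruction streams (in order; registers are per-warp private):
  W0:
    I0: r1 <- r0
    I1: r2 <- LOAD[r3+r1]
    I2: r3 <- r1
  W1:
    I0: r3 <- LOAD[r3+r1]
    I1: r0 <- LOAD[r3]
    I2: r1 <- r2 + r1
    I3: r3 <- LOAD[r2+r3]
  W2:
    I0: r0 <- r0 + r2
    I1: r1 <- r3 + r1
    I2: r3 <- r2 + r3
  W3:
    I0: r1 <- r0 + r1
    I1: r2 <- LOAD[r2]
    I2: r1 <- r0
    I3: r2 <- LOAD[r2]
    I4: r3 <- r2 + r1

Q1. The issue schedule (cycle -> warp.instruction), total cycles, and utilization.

cycle 0: W0.I0
cycle 1: W1.I0
cycle 2: W2.I0
cycle 3: W3.I0
cycle 4: W0.I1
cycle 5: W2.I1
cycle 6: W3.I1
cycle 7: W0.I2
cycle 8: W2.I2
cycle 9: W3.I2
cycle 10: W1.I1
cycle 11: W1.I2
cycle 12: W1.I3
cycle 13: idle
cycle 14: W3.I3
cycle 15: idle
cycle 16: idle
cycle 17: idle
cycle 18: idle
cycle 19: idle
cycle 20: idle
cycle 21: idle
cycle 22: W3.I4

Answer: 23 cycles, utilization 15/23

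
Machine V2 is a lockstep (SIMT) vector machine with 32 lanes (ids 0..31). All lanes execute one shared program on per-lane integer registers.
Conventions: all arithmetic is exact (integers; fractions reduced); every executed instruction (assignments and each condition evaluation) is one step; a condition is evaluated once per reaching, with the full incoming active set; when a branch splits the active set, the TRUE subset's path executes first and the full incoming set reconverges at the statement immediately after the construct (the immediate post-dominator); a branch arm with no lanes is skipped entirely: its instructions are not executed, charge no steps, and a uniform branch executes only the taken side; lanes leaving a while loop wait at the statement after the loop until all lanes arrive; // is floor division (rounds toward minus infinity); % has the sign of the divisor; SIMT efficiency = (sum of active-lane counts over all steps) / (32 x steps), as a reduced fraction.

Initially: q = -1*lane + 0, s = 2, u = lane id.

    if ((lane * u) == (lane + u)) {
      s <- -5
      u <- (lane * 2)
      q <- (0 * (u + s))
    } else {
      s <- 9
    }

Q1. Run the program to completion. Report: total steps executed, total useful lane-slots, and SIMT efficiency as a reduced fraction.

Answer: 5 steps, 68 useful, 17/40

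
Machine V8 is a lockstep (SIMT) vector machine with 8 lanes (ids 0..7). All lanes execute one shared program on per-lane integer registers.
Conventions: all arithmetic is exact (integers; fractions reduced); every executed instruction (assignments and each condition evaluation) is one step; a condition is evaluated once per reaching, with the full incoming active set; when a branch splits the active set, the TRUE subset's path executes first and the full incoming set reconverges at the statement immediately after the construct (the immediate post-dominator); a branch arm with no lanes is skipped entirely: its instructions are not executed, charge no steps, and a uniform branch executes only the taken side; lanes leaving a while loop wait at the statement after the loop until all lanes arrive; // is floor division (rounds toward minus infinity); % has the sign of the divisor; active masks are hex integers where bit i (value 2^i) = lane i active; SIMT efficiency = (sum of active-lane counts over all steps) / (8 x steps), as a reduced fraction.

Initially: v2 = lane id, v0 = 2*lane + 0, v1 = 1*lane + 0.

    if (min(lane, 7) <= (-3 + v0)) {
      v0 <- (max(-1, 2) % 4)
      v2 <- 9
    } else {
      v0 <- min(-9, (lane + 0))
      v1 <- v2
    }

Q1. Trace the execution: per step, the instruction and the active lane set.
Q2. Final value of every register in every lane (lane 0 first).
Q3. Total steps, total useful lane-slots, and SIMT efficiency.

step 0: eval (min(lane, 7) <= (-3 + v0)) 0xff
step 1: v0 <- (max(-1, 2) % 4)       0xf8
step 2: v2 <- 9                      0xf8
step 3: v0 <- min(-9, (lane + 0))    0x07
step 4: v1 <- v2                     0x07

Answer: 5 steps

v2: 0,1,2,9,9,9,9,9
v0: -9,-9,-9,2,2,2,2,2
v1: 0,1,2,3,4,5,6,7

steps = 5; useful = 24; efficiency = 24/40 = 3/5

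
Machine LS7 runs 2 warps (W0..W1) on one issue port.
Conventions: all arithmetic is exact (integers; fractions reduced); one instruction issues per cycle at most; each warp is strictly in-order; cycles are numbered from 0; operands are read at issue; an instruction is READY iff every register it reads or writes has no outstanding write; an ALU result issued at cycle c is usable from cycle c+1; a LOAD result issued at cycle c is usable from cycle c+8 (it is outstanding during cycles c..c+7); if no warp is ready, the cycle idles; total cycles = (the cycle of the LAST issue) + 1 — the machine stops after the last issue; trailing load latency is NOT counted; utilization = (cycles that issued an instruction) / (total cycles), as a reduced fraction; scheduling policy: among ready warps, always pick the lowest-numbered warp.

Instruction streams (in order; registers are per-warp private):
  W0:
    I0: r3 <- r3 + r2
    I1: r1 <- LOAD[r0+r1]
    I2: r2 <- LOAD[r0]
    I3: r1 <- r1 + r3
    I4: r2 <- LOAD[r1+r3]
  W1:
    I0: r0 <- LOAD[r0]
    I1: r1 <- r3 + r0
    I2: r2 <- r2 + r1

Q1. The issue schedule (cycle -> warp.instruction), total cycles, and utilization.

cycle 0: W0.I0
cycle 1: W0.I1
cycle 2: W0.I2
cycle 3: W1.I0
cycle 4: idle
cycle 5: idle
cycle 6: idle
cycle 7: idle
cycle 8: idle
cycle 9: W0.I3
cycle 10: W0.I4
cycle 11: W1.I1
cycle 12: W1.I2

Answer: 13 cycles, utilization 8/13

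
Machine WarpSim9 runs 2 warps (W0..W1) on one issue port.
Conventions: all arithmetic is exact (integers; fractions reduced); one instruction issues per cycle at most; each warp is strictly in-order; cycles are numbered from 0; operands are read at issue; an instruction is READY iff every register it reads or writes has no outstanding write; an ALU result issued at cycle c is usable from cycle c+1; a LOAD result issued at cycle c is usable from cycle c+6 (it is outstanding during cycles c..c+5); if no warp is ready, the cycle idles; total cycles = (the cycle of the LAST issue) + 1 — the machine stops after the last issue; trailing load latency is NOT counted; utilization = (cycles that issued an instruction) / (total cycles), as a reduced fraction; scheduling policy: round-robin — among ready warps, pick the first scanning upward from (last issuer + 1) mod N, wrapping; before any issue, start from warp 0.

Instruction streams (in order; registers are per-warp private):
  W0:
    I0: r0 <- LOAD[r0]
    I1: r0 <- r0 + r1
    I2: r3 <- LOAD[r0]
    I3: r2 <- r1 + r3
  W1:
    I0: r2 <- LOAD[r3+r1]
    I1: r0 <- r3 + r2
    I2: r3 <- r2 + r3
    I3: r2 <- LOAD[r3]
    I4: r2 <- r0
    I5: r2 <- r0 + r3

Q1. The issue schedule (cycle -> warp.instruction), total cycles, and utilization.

cycle 0: W0.I0
cycle 1: W1.I0
cycle 2: idle
cycle 3: idle
cycle 4: idle
cycle 5: idle
cycle 6: W0.I1
cycle 7: W1.I1
cycle 8: W0.I2
cycle 9: W1.I2
cycle 10: W1.I3
cycle 11: idle
cycle 12: idle
cycle 13: idle
cycle 14: W0.I3
cycle 15: idle
cycle 16: W1.I4
cycle 17: W1.I5

Answer: 18 cycles, utilization 5/9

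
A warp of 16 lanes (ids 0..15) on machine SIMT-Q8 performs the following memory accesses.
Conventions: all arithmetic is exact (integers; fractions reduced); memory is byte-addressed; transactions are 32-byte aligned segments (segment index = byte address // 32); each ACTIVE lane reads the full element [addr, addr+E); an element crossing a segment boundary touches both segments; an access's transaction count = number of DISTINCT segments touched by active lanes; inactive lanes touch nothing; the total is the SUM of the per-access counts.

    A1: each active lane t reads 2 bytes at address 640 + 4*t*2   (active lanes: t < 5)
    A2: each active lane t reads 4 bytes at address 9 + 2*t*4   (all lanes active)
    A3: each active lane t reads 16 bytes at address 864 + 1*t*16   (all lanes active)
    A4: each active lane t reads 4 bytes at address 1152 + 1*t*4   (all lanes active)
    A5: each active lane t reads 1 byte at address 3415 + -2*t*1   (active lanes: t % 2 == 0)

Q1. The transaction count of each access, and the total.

A1: 2 transactions
A2: 5 transactions
A3: 8 transactions
A4: 2 transactions
A5: 2 transactions

Answer: 2,5,8,2,2; total 19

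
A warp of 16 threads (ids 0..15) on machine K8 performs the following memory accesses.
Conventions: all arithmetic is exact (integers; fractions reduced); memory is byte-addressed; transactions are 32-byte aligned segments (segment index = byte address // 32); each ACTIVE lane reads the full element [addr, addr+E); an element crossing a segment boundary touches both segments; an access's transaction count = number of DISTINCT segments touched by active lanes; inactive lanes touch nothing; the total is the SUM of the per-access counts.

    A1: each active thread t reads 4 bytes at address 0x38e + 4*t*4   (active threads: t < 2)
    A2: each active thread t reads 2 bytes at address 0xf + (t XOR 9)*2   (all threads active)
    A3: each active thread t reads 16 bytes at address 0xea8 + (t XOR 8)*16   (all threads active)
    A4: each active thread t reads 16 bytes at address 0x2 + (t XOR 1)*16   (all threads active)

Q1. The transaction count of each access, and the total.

A1: 2 transactions
A2: 2 transactions
A3: 9 transactions
A4: 9 transactions

Answer: 2,2,9,9; total 22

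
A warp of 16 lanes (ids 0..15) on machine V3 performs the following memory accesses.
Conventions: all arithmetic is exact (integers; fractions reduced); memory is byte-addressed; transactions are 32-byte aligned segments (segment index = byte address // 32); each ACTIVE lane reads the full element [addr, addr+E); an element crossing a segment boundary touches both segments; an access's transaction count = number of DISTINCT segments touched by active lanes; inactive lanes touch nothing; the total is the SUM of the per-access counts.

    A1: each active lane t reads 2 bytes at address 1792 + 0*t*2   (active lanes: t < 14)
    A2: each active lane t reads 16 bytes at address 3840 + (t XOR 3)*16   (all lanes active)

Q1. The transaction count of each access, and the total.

A1: 1 transaction
A2: 8 transactions

Answer: 1,8; total 9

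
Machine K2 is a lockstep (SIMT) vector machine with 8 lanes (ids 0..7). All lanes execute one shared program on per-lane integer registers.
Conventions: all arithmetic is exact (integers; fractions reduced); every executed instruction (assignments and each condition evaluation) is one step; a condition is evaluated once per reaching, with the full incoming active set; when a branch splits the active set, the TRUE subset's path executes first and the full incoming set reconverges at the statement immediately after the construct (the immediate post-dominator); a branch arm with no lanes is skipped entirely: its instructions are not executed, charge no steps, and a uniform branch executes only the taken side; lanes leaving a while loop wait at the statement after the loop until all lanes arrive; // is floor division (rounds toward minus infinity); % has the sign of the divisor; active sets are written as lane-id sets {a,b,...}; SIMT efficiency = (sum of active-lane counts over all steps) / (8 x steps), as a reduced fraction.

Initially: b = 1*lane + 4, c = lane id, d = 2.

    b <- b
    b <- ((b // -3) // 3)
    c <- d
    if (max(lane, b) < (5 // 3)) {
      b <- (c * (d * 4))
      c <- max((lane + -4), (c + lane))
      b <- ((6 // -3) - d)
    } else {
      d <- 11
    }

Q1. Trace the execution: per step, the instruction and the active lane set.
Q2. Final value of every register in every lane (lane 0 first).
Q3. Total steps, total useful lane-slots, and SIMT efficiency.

step 0: b <- b                       {0,1,2,3,4,5,6,7}
step 1: b <- ((b // -3) // 3)        {0,1,2,3,4,5,6,7}
step 2: c <- d                       {0,1,2,3,4,5,6,7}
step 3: eval (max(lane, b) < (5 // 3)) {0,1,2,3,4,5,6,7}
step 4: b <- (c * (d * 4))           {0}
step 5: c <- max((lane + -4), (c + lane)) {0}
step 6: b <- ((6 // -3) - d)         {0}
step 7: d <- 11                      {1,2,3,4,5,6,7}

Answer: 8 steps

b: -4,-1,-1,-1,-1,-1,-2,-2
c: 2,2,2,2,2,2,2,2
d: 2,11,11,11,11,11,11,11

steps = 8; useful = 42; efficiency = 42/64 = 21/32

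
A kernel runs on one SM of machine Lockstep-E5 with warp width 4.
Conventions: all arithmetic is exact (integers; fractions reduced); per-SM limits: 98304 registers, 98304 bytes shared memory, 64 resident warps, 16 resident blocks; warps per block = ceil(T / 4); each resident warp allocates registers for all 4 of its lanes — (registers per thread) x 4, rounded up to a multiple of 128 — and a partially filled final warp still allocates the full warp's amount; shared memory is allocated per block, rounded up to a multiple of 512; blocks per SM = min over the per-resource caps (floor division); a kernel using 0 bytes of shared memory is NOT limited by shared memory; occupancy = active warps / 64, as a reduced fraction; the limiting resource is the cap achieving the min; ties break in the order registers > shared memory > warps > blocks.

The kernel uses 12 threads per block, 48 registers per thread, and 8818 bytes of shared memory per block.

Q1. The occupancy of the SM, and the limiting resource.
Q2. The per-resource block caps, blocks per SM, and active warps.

Answer: occupancy 15/32, limited by shared memory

registers: 128 blocks
shared memory: 10 blocks
warps: 21 blocks
blocks: 16 blocks

Answer: 10 blocks, 30 active warps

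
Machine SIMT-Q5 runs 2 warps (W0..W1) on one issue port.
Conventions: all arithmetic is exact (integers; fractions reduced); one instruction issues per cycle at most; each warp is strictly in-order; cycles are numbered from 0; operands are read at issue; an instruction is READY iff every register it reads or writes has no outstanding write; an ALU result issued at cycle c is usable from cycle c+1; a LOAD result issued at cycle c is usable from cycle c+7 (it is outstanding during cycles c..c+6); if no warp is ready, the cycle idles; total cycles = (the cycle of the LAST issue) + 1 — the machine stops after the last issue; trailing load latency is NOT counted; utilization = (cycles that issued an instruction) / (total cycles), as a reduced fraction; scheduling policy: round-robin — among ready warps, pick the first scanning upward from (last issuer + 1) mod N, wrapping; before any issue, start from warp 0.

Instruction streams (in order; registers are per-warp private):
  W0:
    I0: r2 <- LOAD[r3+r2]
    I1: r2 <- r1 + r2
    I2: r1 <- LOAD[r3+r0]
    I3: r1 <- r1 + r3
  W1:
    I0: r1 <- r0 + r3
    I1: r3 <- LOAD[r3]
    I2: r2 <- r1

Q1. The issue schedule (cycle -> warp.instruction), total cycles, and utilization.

cycle 0: W0.I0
cycle 1: W1.I0
cycle 2: W1.I1
cycle 3: W1.I2
cycle 4: idle
cycle 5: idle
cycle 6: idle
cycle 7: W0.I1
cycle 8: W0.I2
cycle 9: idle
cycle 10: idle
cycle 11: idle
cycle 12: idle
cycle 13: idle
cycle 14: idle
cycle 15: W0.I3

Answer: 16 cycles, utilization 7/16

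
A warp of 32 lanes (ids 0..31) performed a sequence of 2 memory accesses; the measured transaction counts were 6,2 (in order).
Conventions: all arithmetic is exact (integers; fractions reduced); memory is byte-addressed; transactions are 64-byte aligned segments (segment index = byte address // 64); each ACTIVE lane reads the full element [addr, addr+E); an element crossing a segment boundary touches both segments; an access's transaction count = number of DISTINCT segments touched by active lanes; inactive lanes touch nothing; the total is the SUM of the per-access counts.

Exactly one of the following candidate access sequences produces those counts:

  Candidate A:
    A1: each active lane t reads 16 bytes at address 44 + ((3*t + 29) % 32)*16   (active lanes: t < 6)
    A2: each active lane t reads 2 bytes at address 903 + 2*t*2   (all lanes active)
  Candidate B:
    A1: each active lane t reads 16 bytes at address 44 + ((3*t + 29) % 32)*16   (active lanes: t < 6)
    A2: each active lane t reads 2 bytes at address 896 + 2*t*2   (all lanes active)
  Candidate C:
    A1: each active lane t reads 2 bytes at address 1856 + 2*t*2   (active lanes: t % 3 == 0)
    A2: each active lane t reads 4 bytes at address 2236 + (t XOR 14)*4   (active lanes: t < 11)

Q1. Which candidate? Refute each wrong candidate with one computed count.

A: A2 gives 3 transactions, not 2
C: A1 gives 2 transactions, not 6
B: all counts match (6,2)

Answer: B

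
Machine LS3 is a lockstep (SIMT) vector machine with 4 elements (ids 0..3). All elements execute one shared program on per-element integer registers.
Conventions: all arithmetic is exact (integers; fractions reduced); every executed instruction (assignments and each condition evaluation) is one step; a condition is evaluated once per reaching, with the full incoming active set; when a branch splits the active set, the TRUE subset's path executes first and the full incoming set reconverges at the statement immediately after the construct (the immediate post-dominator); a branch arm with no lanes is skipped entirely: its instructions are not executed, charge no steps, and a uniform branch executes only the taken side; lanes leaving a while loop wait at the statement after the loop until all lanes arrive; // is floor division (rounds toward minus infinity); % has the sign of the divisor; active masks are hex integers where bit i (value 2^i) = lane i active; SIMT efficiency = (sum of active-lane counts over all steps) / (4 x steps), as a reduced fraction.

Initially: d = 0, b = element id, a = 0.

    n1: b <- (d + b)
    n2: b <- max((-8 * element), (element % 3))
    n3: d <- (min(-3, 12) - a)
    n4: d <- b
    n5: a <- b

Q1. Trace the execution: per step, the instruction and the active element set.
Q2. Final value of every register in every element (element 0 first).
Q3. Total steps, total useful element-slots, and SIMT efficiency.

step 0: b <- (d + b)                 0xf
step 1: b <- max((-8 * element), (element % 3)) 0xf
step 2: d <- (min(-3, 12) - a)       0xf
step 3: d <- b                       0xf
step 4: a <- b                       0xf

Answer: 5 steps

d: 0,1,2,0
b: 0,1,2,0
a: 0,1,2,0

steps = 5; useful = 20; efficiency = 20/20 = 1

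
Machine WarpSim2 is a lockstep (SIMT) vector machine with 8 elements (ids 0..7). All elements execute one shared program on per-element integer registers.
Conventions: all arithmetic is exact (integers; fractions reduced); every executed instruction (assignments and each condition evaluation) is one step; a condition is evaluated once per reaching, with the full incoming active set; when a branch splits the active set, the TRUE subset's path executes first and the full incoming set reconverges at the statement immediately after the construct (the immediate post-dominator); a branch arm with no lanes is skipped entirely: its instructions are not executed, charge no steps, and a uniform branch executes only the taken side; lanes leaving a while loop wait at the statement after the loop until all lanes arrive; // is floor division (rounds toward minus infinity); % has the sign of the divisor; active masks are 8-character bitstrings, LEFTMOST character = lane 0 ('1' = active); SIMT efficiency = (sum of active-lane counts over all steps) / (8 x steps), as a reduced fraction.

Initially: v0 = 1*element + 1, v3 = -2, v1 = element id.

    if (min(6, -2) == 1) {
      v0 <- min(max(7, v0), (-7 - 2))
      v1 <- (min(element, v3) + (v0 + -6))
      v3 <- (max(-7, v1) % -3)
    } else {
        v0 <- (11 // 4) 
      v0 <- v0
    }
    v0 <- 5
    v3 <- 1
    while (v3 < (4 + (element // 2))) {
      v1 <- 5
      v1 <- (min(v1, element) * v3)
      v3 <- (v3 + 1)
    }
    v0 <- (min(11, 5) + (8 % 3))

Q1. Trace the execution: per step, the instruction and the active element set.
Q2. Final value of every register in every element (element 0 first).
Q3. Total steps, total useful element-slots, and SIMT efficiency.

step 0: eval (min(6, -2) == 1)       11111111
step 1: v0 <- (11 // 4)              11111111
step 2: v0 <- v0                     11111111
step 3: v0 <- 5                      11111111
step 4: v3 <- 1                      11111111
step 5: eval (v3 < (4 + (element // 2))) 11111111
step 6: v1 <- 5                      11111111
step 7: v1 <- (min(v1, element) * v3) 11111111
step 8: v3 <- (v3 + 1)               11111111
step 9: eval (v3 < (4 + (element // 2))) 11111111
step 10: v1 <- 5                      11111111
step 11: v1 <- (min(v1, element) * v3) 11111111
step 12: v3 <- (v3 + 1)               11111111
step 13: eval (v3 < (4 + (element // 2))) 11111111
step 14: v1 <- 5                      11111111
step 15: v1 <- (min(v1, element) * v3) 11111111
step 16: v3 <- (v3 + 1)               11111111
step 17: eval (v3 < (4 + (element // 2))) 11111111
step 18: v1 <- 5                      00111111
step 19: v1 <- (min(v1, element) * v3) 00111111
step 20: v3 <- (v3 + 1)               00111111
step 21: eval (v3 < (4 + (element // 2))) 00111111
step 22: v1 <- 5                      00001111
step 23: v1 <- (min(v1, element) * v3) 00001111
step 24: v3 <- (v3 + 1)               00001111
step 25: eval (v3 < (4 + (element // 2))) 00001111
step 26: v1 <- 5                      00000011
step 27: v1 <- (min(v1, element) * v3) 00000011
step 28: v3 <- (v3 + 1)               00000011
step 29: eval (v3 < (4 + (element // 2))) 00000011
step 30: v0 <- (min(11, 5) + (8 % 3)) 11111111

Answer: 31 steps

v0: 7,7,7,7,7,7,7,7
v3: 4,4,5,5,6,6,7,7
v1: 0,3,8,12,20,25,30,30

steps = 31; useful = 200; efficiency = 200/248 = 25/31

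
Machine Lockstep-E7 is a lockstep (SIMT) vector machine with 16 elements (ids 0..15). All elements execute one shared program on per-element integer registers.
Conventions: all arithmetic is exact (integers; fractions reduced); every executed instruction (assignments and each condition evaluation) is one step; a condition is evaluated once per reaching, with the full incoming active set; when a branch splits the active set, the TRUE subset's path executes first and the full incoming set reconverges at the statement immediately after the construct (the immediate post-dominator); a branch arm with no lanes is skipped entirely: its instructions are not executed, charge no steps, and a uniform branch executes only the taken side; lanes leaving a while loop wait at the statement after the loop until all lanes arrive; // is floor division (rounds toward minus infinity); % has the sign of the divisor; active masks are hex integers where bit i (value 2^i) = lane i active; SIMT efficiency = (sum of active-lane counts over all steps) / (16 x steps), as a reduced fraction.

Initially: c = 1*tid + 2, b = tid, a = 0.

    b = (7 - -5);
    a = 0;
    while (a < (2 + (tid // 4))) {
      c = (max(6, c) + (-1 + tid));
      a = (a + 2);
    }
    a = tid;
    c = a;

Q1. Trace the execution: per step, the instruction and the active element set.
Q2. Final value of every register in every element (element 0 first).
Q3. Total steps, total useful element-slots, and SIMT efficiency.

step 0: b <- (7 - -5)                0xffff
step 1: a <- 0                       0xffff
step 2: eval (a < (2 + (tid // 4)))  0xffff
step 3: c <- (max(6, c) + (-1 + tid)) 0xffff
step 4: a <- (a + 2)                 0xffff
step 5: eval (a < (2 + (tid // 4)))  0xffff
step 6: c <- (max(6, c) + (-1 + tid)) 0xfff0
step 7: a <- (a + 2)                 0xfff0
step 8: eval (a < (2 + (tid // 4)))  0xfff0
step 9: c <- (max(6, c) + (-1 + tid)) 0xf000
step 10: a <- (a + 2)                 0xf000
step 11: eval (a < (2 + (tid // 4)))  0xf000
step 12: a <- tid                     0xffff
step 13: c <- a                       0xffff

Answer: 14 steps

c: 0,1,2,3,4,5,6,7,8,9,10,11,12,13,14,15
b: 12,12,12,12,12,12,12,12,12,12,12,12,12,12,12,12
a: 0,1,2,3,4,5,6,7,8,9,10,11,12,13,14,15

steps = 14; useful = 176; efficiency = 176/224 = 11/14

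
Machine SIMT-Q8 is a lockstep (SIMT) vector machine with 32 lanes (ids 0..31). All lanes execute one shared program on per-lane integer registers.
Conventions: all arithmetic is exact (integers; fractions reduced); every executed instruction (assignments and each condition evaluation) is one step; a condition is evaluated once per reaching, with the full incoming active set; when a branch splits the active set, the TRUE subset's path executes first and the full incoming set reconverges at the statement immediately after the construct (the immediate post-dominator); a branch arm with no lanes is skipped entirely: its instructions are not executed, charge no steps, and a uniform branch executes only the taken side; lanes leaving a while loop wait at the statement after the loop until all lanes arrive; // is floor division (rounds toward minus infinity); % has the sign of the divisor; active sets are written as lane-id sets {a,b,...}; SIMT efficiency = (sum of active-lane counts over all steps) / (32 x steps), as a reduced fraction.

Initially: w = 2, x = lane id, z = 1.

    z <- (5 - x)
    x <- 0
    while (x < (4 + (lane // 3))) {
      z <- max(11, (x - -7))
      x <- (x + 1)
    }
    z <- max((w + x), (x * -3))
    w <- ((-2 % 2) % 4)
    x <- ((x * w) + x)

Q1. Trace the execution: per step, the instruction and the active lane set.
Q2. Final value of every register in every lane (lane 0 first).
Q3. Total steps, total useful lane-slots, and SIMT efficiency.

step 0: z <- (5 - x)                 {0,1,2,3,4,5,6,7,8,9,10,11,12,13,14,15,16,17,18,19,20,21,22,23,24,25,26,27,28,29,30,31}
step 1: x <- 0                       {0,1,2,3,4,5,6,7,8,9,10,11,12,13,14,15,16,17,18,19,20,21,22,23,24,25,26,27,28,29,30,31}
step 2: eval (x < (4 + (lane // 3))) {0,1,2,3,4,5,6,7,8,9,10,11,12,13,14,15,16,17,18,19,20,21,22,23,24,25,26,27,28,29,30,31}
step 3: z <- max(11, (x - -7))       {0,1,2,3,4,5,6,7,8,9,10,11,12,13,14,15,16,17,18,19,20,21,22,23,24,25,26,27,28,29,30,31}
step 4: x <- (x + 1)                 {0,1,2,3,4,5,6,7,8,9,10,11,12,13,14,15,16,17,18,19,20,21,22,23,24,25,26,27,28,29,30,31}
step 5: eval (x < (4 + (lane // 3))) {0,1,2,3,4,5,6,7,8,9,10,11,12,13,14,15,16,17,18,19,20,21,22,23,24,25,26,27,28,29,30,31}
step 6: z <- max(11, (x - -7))       {0,1,2,3,4,5,6,7,8,9,10,11,12,13,14,15,16,17,18,19,20,21,22,23,24,25,26,27,28,29,30,31}
step 7: x <- (x + 1)                 {0,1,2,3,4,5,6,7,8,9,10,11,12,13,14,15,16,17,18,19,20,21,22,23,24,25,26,27,28,29,30,31}
step 8: eval (x < (4 + (lane // 3))) {0,1,2,3,4,5,6,7,8,9,10,11,12,13,14,15,16,17,18,19,20,21,22,23,24,25,26,27,28,29,30,31}
step 9: z <- max(11, (x - -7))       {0,1,2,3,4,5,6,7,8,9,10,11,12,13,14,15,16,17,18,19,20,21,22,23,24,25,26,27,28,29,30,31}
step 10: x <- (x + 1)                 {0,1,2,3,4,5,6,7,8,9,10,11,12,13,14,15,16,17,18,19,20,21,22,23,24,25,26,27,28,29,30,31}
step 11: eval (x < (4 + (lane // 3))) {0,1,2,3,4,5,6,7,8,9,10,11,12,13,14,15,16,17,18,19,20,21,22,23,24,25,26,27,28,29,30,31}
step 12: z <- max(11, (x - -7))       {0,1,2,3,4,5,6,7,8,9,10,11,12,13,14,15,16,17,18,19,20,21,22,23,24,25,26,27,28,29,30,31}
step 13: x <- (x + 1)                 {0,1,2,3,4,5,6,7,8,9,10,11,12,13,14,15,16,17,18,19,20,21,22,23,24,25,26,27,28,29,30,31}
step 14: eval (x < (4 + (lane // 3))) {0,1,2,3,4,5,6,7,8,9,10,11,12,13,14,15,16,17,18,19,20,21,22,23,24,25,26,27,28,29,30,31}
step 15: z <- max(11, (x - -7))       {3,4,5,6,7,8,9,10,11,12,13,14,15,16,17,18,19,20,21,22,23,24,25,26,27,28,29,30,31}
step 16: x <- (x + 1)                 {3,4,5,6,7,8,9,10,11,12,13,14,15,16,17,18,19,20,21,22,23,24,25,26,27,28,29,30,31}
step 17: eval (x < (4 + (lane // 3))) {3,4,5,6,7,8,9,10,11,12,13,14,15,16,17,18,19,20,21,22,23,24,25,26,27,28,29,30,31}
step 18: z <- max(11, (x - -7))       {6,7,8,9,10,11,12,13,14,15,16,17,18,19,20,21,22,23,24,25,26,27,28,29,30,31}
step 19: x <- (x + 1)                 {6,7,8,9,10,11,12,13,14,15,16,17,18,19,20,21,22,23,24,25,26,27,28,29,30,31}
step 20: eval (x < (4 + (lane // 3))) {6,7,8,9,10,11,12,13,14,15,16,17,18,19,20,21,22,23,24,25,26,27,28,29,30,31}
step 21: z <- max(11, (x - -7))       {9,10,11,12,13,14,15,16,17,18,19,20,21,22,23,24,25,26,27,28,29,30,31}
step 22: x <- (x + 1)                 {9,10,11,12,13,14,15,16,17,18,19,20,21,22,23,24,25,26,27,28,29,30,31}
step 23: eval (x < (4 + (lane // 3))) {9,10,11,12,13,14,15,16,17,18,19,20,21,22,23,24,25,26,27,28,29,30,31}
step 24: z <- max(11, (x - -7))       {12,13,14,15,16,17,18,19,20,21,22,23,24,25,26,27,28,29,30,31}
step 25: x <- (x + 1)                 {12,13,14,15,16,17,18,19,20,21,22,23,24,25,26,27,28,29,30,31}
step 26: eval (x < (4 + (lane // 3))) {12,13,14,15,16,17,18,19,20,21,22,23,24,25,26,27,28,29,30,31}
step 27: z <- max(11, (x - -7))       {15,16,17,18,19,20,21,22,23,24,25,26,27,28,29,30,31}
step 28: x <- (x + 1)                 {15,16,17,18,19,20,21,22,23,24,25,26,27,28,29,30,31}
step 29: eval (x < (4 + (lane // 3))) {15,16,17,18,19,20,21,22,23,24,25,26,27,28,29,30,31}
step 30: z <- max(11, (x - -7))       {18,19,20,21,22,23,24,25,26,27,28,29,30,31}
step 31: x <- (x + 1)                 {18,19,20,21,22,23,24,25,26,27,28,29,30,31}
step 32: eval (x < (4 + (lane // 3))) {18,19,20,21,22,23,24,25,26,27,28,29,30,31}
step 33: z <- max(11, (x - -7))       {21,22,23,24,25,26,27,28,29,30,31}
step 34: x <- (x + 1)                 {21,22,23,24,25,26,27,28,29,30,31}
step 35: eval (x < (4 + (lane // 3))) {21,22,23,24,25,26,27,28,29,30,31}
step 36: z <- max(11, (x - -7))       {24,25,26,27,28,29,30,31}
step 37: x <- (x + 1)                 {24,25,26,27,28,29,30,31}
step 38: eval (x < (4 + (lane // 3))) {24,25,26,27,28,29,30,31}
step 39: z <- max(11, (x - -7))       {27,28,29,30,31}
step 40: x <- (x + 1)                 {27,28,29,30,31}
step 41: eval (x < (4 + (lane // 3))) {27,28,29,30,31}
step 42: z <- max(11, (x - -7))       {30,31}
step 43: x <- (x + 1)                 {30,31}
step 44: eval (x < (4 + (lane // 3))) {30,31}
step 45: z <- max((w + x), (x * -3))  {0,1,2,3,4,5,6,7,8,9,10,11,12,13,14,15,16,17,18,19,20,21,22,23,24,25,26,27,28,29,30,31}
step 46: w <- ((-2 % 2) % 4)          {0,1,2,3,4,5,6,7,8,9,10,11,12,13,14,15,16,17,18,19,20,21,22,23,24,25,26,27,28,29,30,31}
step 47: x <- ((x * w) + x)           {0,1,2,3,4,5,6,7,8,9,10,11,12,13,14,15,16,17,18,19,20,21,22,23,24,25,26,27,28,29,30,31}

Answer: 48 steps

w: 0,0,0,0,0,0,0,0,0,0,0,0,0,0,0,0,0,0,0,0,0,0,0,0,0,0,0,0,0,0,0,0
x: 4,4,4,5,5,5,6,6,6,7,7,7,8,8,8,9,9,9,10,10,10,11,11,11,12,12,12,13,13,13,14,14
z: 6,6,6,7,7,7,8,8,8,9,9,9,10,10,10,11,11,11,12,12,12,13,13,13,14,14,14,15,15,15,16,16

steps = 48; useful = 1041; efficiency = 1041/1536 = 347/512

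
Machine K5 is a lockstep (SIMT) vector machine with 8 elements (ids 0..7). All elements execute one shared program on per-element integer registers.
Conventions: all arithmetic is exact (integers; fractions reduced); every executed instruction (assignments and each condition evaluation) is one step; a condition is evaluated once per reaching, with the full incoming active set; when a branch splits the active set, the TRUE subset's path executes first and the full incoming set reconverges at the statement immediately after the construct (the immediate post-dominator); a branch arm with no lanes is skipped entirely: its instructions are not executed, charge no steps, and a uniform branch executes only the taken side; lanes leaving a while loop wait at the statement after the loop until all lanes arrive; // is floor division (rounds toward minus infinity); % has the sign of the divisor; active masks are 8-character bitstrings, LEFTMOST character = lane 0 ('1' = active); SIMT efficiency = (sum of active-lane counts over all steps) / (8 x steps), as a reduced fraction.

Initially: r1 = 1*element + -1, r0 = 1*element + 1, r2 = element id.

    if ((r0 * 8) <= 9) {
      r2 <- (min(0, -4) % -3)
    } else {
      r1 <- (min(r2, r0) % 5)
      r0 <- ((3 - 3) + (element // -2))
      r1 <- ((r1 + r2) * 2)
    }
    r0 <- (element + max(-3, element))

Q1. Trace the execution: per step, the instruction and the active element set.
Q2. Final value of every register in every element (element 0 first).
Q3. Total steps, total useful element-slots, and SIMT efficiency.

step 0: eval ((r0 * 8) <= 9)         11111111
step 1: r2 <- (min(0, -4) % -3)      10000000
step 2: r1 <- (min(r2, r0) % 5)      01111111
step 3: r0 <- ((3 - 3) + (element // -2)) 01111111
step 4: r1 <- ((r1 + r2) * 2)        01111111
step 5: r0 <- (element + max(-3, element)) 11111111

Answer: 6 steps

r1: -1,4,8,12,16,10,14,18
r0: 0,2,4,6,8,10,12,14
r2: -1,1,2,3,4,5,6,7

steps = 6; useful = 38; efficiency = 38/48 = 19/24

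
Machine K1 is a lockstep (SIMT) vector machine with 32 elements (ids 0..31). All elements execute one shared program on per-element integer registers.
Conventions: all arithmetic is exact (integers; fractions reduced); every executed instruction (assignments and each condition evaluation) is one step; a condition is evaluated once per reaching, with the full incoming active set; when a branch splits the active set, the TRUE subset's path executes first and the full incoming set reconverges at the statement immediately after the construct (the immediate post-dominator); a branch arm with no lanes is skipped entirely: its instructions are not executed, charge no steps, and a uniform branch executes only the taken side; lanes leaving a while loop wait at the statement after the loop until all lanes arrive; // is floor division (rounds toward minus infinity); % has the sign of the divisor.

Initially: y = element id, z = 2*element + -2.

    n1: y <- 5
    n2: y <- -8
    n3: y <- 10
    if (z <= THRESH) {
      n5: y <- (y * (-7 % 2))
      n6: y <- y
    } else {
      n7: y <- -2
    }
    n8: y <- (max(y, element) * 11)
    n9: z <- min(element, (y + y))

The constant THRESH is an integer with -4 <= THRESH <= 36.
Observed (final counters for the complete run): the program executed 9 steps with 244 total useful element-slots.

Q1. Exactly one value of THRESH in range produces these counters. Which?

Answer: THRESH = 36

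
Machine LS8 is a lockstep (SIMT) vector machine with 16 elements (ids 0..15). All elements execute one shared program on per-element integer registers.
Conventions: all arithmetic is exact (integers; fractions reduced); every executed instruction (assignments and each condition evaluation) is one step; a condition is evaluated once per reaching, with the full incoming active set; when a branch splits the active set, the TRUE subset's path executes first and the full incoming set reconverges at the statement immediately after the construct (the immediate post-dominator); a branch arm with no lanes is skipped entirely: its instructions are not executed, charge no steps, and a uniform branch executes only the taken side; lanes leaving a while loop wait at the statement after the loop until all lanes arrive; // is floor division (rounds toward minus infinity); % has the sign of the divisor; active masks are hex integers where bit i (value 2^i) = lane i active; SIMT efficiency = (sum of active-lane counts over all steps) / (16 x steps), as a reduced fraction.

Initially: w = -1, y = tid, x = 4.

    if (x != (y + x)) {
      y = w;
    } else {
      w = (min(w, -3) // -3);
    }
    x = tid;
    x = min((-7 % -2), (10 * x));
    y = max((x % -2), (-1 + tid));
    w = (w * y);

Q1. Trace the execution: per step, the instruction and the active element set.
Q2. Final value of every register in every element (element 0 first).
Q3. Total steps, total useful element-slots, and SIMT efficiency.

step 0: eval (x != (y + x))          0xffff
step 1: y <- w                       0xfffe
step 2: w <- (min(w, -3) // -3)      0x0001
step 3: x <- tid                     0xffff
step 4: x <- min((-7 % -2), (10 * x)) 0xffff
step 5: y <- max((x % -2), (-1 + tid)) 0xffff
step 6: w <- (w * y)                 0xffff

Answer: 7 steps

w: -1,0,-1,-2,-3,-4,-5,-6,-7,-8,-9,-10,-11,-12,-13,-14
y: -1,0,1,2,3,4,5,6,7,8,9,10,11,12,13,14
x: -1,-1,-1,-1,-1,-1,-1,-1,-1,-1,-1,-1,-1,-1,-1,-1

steps = 7; useful = 96; efficiency = 96/112 = 6/7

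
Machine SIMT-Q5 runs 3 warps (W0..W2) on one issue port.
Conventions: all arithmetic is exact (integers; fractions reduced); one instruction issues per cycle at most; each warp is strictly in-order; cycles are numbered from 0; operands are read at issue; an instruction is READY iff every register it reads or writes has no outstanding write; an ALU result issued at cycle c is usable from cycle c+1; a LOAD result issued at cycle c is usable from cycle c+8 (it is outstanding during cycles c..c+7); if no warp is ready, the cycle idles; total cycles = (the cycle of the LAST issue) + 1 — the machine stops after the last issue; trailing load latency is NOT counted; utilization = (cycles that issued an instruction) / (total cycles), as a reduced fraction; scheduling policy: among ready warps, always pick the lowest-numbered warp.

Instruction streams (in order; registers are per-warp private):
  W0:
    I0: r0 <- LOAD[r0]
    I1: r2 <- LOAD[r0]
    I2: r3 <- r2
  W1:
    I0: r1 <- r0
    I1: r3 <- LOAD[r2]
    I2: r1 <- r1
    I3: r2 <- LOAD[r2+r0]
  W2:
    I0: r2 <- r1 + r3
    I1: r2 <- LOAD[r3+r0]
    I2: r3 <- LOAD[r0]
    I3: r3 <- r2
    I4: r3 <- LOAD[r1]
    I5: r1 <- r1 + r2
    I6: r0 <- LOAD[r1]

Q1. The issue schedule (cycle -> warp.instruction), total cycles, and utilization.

cycle 0: W0.I0
cycle 1: W1.I0
cycle 2: W1.I1
cycle 3: W1.I2
cycle 4: W1.I3
cycle 5: W2.I0
cycle 6: W2.I1
cycle 7: W2.I2
cycle 8: W0.I1
cycle 9: idle
cycle 10: idle
cycle 11: idle
cycle 12: idle
cycle 13: idle
cycle 14: idle
cycle 15: W2.I3
cycle 16: W0.I2
cycle 17: W2.I4
cycle 18: W2.I5
cycle 19: W2.I6

Answer: 20 cycles, utilization 7/10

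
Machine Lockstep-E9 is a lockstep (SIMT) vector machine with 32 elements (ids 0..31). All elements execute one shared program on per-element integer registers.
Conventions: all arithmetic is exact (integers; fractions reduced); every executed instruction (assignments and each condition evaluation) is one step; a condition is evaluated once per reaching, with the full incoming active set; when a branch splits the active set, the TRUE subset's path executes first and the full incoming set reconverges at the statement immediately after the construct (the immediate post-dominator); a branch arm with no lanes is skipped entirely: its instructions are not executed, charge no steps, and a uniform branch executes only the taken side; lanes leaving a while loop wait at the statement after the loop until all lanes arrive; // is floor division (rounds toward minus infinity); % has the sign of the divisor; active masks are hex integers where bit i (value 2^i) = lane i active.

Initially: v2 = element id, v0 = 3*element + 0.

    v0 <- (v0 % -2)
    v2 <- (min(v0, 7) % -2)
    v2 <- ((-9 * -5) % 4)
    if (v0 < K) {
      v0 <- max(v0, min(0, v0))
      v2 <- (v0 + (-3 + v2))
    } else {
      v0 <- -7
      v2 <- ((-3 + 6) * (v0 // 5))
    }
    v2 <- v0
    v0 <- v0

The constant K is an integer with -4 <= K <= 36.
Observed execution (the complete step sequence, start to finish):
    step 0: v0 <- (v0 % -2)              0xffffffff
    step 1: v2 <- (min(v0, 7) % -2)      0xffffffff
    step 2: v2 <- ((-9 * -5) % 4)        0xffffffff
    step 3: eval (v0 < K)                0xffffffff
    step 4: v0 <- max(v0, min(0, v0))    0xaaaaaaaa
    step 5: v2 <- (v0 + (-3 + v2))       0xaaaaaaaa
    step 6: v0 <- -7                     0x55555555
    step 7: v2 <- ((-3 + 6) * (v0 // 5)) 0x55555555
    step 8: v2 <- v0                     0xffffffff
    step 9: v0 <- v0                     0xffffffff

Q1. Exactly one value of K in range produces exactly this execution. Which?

Answer: K = 0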